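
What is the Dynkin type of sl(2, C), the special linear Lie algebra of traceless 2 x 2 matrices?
type A_1

This is sl(2), which has dimension 2^2 - 1 = 3 and rank 2 - 1 = 1 (a Cartan subalgebra is the diagonal traceless matrices). In the classification of classical Lie algebras, the special linear algebra sl(n+1) has type A_n; here n = 1, so the Dynkin diagram is a chain of 1 nodes with single edges (A_1). Hence the type is A_1.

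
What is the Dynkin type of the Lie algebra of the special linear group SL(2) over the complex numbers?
A_1

This is sl(2), which has dimension 2^2 - 1 = 3 and rank 2 - 1 = 1 (a Cartan subalgebra is the diagonal traceless matrices). In the classification of classical Lie algebras, the special linear algebra sl(n+1) has type A_n; here n = 1, so the Dynkin diagram is a chain of 1 nodes with single edges (A_1). Hence the type is A_1.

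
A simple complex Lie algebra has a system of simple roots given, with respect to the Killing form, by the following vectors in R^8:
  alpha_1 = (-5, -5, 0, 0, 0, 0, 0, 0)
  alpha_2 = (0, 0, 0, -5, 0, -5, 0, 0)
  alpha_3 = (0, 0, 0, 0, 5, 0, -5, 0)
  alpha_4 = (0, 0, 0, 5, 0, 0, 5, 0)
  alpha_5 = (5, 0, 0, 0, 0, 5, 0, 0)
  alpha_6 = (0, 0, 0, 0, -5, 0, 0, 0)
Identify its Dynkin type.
Compute the Cartan integers a_ij = 2(alpha_i, alpha_j)/(alpha_j, alpha_j); the resulting 6x6 Cartan matrix is
[[2, 0, 0, 0, -1, 0], [0, 2, 0, -1, -1, 0], [0, 0, 2, -1, 0, -2], [0, -1, -1, 2, 0, 0], [-1, -1, 0, 0, 2, 0], [0, 0, -1, 0, 0, 2]].
The roots have two lengths (squared-length ratio 2:1); the short ones are alpha_{6}. The associated Dynkin diagram is a chain of 6 nodes with a double edge at one end; the terminal node there is the unique short simple root (B_6), so the type is B_6 (the algebra so(13)).

B_6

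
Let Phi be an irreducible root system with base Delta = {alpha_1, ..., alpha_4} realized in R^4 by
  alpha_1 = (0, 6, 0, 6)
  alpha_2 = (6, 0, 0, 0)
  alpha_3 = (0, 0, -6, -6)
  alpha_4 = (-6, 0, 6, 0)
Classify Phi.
Compute the Cartan integers a_ij = 2(alpha_i, alpha_j)/(alpha_j, alpha_j); the resulting 4x4 Cartan matrix is
[[2, 0, -1, 0], [0, 2, 0, -1], [-1, 0, 2, -1], [0, -2, -1, 2]].
The roots have two lengths (squared-length ratio 2:1); the short ones are alpha_{2}. The associated Dynkin diagram is a chain of 4 nodes with a double edge at one end; the terminal node there is the unique short simple root (B_4), so the type is B_4 (the algebra so(9)).

B4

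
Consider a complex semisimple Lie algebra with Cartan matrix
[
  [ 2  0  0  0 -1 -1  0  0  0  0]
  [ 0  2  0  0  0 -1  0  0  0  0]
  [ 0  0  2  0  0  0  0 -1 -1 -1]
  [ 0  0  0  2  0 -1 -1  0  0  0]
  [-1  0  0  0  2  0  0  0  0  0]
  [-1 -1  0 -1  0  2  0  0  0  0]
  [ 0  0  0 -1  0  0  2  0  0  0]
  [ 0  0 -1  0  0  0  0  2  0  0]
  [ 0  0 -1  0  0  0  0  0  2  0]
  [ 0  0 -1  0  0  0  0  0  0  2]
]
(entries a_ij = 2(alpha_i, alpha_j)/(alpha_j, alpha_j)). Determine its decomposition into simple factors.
The diagram associated to this matrix has two connected components: the simple roots {alpha_3, alpha_8, alpha_9, alpha_10} form a chain of 2 nodes with a fork of two nodes at one end (D_4), and {alpha_1, alpha_2, alpha_4, alpha_5, alpha_6, alpha_7} form a chain of 5 nodes with one extra node attached to the third node from one end (E_6). A semisimple Lie algebra decomposes uniquely as the direct sum of simple ideals, one per connected component of its Dynkin diagram, so g ≅ D_4 ⊕ E_6 (dimension 28 + 78 = 106).

D4 + E6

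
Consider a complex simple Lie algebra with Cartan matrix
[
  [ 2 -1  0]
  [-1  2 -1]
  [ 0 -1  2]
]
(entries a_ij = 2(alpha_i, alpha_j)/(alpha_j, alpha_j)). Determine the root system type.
A_3 (sl(4))

The matrix has rank 3 with 2's on the diagonal. Reading the off-diagonal entries as Dynkin edges (a single edge where a_ij = a_ji = -1; a double or triple edge where a_ij * a_ji = 2 or 3), the diagram is a chain of 3 nodes with single edges (A_3). One simple-root ordering that puts it in standard form is (alpha_1, alpha_2, alpha_3). So the algebra is type A_3, i.e. sl(4).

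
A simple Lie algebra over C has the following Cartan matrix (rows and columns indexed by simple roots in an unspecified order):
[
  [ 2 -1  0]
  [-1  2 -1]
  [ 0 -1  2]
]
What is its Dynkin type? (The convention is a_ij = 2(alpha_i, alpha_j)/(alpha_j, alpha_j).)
A_3 (sl(4))

The matrix has rank 3 with 2's on the diagonal. Reading the off-diagonal entries as Dynkin edges (a single edge where a_ij = a_ji = -1; a double or triple edge where a_ij * a_ji = 2 or 3), the diagram is a chain of 3 nodes with single edges (A_3). One simple-root ordering that puts it in standard form is (alpha_3, alpha_2, alpha_1). So the algebra is type A_3, i.e. sl(4).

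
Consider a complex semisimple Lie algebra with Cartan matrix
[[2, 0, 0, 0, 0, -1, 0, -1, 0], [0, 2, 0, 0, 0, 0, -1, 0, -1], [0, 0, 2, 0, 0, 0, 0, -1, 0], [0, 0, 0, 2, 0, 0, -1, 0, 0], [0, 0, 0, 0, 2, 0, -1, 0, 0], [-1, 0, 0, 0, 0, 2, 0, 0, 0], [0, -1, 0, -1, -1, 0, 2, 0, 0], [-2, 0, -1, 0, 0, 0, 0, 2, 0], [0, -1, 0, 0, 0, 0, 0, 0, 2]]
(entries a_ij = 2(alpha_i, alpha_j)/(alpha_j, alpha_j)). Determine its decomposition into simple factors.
D5 + F4

The diagram associated to this matrix has two connected components: the simple roots {alpha_2, alpha_4, alpha_5, alpha_7, alpha_9} form a chain of 3 nodes with a fork of two nodes at one end (D_5), and {alpha_1, alpha_3, alpha_6, alpha_8} form a chain of 4 nodes with a double edge between the middle two (F_4). A semisimple Lie algebra decomposes uniquely as the direct sum of simple ideals, one per connected component of its Dynkin diagram, so g ≅ D_5 ⊕ F_4 (dimension 45 + 52 = 97).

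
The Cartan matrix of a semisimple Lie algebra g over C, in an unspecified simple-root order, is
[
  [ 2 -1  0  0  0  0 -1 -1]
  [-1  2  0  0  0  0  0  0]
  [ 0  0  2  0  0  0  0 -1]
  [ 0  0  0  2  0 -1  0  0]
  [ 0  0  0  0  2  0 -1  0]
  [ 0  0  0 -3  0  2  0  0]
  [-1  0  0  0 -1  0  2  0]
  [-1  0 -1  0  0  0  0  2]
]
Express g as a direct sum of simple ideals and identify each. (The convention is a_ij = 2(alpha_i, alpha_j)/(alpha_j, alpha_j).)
E_6 + G_2

The diagram associated to this matrix has two connected components: the simple roots {alpha_1, alpha_2, alpha_3, alpha_5, alpha_7, alpha_8} form a chain of 5 nodes with one extra node attached to the third node from one end (E_6), and {alpha_4, alpha_6} form two nodes joined by a triple edge (G_2). A semisimple Lie algebra decomposes uniquely as the direct sum of simple ideals, one per connected component of its Dynkin diagram, so g ≅ E_6 ⊕ G_2 (dimension 78 + 14 = 92).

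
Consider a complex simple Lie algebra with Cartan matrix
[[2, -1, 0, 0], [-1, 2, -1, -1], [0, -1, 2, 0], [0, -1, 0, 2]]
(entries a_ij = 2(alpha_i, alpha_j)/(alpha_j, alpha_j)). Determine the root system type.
D_4

The matrix has rank 4 with 2's on the diagonal. Reading the off-diagonal entries as Dynkin edges (a single edge where a_ij = a_ji = -1; a double or triple edge where a_ij * a_ji = 2 or 3), the diagram is a chain of 2 nodes with a fork of two nodes at one end (D_4). One simple-root ordering that puts it in standard form is (alpha_3, alpha_2, alpha_1, alpha_4). So the algebra is type D_4, i.e. so(8).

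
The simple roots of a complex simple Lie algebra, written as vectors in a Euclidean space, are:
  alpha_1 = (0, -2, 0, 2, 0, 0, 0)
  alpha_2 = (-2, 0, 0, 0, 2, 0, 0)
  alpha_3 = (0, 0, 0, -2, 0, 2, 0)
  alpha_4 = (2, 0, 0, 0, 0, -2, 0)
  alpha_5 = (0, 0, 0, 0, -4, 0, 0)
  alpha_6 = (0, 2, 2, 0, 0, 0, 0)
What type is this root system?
C_6

Compute the Cartan integers a_ij = 2(alpha_i, alpha_j)/(alpha_j, alpha_j); the resulting 6x6 Cartan matrix is
[[2, 0, -1, 0, 0, -1], [0, 2, 0, -1, -1, 0], [-1, 0, 2, -1, 0, 0], [0, -1, -1, 2, 0, 0], [0, -2, 0, 0, 2, 0], [-1, 0, 0, 0, 0, 2]].
The roots have two lengths (squared-length ratio 2:1); the short ones are alpha_{1,2,3,4,6}. The associated Dynkin diagram is a chain of 6 nodes with a double edge at one end; the terminal node there is the unique long simple root (C_6), so the type is C_6 (the algebra sp(12)).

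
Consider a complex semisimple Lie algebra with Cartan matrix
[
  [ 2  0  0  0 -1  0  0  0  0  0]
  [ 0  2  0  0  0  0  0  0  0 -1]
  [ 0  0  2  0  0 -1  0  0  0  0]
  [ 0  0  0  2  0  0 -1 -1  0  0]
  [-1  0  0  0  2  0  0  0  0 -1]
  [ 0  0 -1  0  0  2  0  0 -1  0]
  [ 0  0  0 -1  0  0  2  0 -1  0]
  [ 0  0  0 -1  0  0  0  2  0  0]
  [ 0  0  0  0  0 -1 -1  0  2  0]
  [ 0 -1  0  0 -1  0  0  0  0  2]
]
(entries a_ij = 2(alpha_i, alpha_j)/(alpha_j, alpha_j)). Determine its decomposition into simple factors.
The diagram associated to this matrix has two connected components: the simple roots {alpha_1, alpha_2, alpha_5, alpha_10} form a chain of 4 nodes with single edges (A_4), and {alpha_3, alpha_4, alpha_6, alpha_7, alpha_8, alpha_9} form a chain of 6 nodes with single edges (A_6). A semisimple Lie algebra decomposes uniquely as the direct sum of simple ideals, one per connected component of its Dynkin diagram, so g ≅ A_4 ⊕ A_6 (dimension 24 + 48 = 72).

A_4 (sl(5)) ⊕ A_6 (sl(7))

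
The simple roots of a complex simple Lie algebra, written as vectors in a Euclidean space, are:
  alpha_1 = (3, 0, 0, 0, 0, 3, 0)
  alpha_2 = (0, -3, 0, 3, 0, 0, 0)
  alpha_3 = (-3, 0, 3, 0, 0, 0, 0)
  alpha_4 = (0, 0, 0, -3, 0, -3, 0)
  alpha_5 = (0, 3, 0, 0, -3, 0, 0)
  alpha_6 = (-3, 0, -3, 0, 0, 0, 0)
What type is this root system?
D6

Compute the Cartan integers a_ij = 2(alpha_i, alpha_j)/(alpha_j, alpha_j); the resulting 6x6 Cartan matrix is
[[2, 0, -1, -1, 0, -1], [0, 2, 0, -1, -1, 0], [-1, 0, 2, 0, 0, 0], [-1, -1, 0, 2, 0, 0], [0, -1, 0, 0, 2, 0], [-1, 0, 0, 0, 0, 2]].
All simple roots have the same length, so the diagram is simply laced. The associated Dynkin diagram is a chain of 4 nodes with a fork of two nodes at one end (D_6), so the type is D_6 (the algebra so(12)).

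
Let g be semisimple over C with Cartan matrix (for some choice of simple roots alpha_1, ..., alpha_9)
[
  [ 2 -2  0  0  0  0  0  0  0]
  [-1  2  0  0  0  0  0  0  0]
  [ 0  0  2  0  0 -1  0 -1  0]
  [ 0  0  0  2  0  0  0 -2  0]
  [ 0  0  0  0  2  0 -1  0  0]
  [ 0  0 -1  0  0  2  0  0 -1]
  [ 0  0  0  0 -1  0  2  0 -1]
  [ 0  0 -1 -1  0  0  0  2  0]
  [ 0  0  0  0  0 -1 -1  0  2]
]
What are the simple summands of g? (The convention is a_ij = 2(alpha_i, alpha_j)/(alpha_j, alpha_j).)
The diagram associated to this matrix has two connected components: the simple roots {alpha_1, alpha_2} form a chain of 2 nodes with a double edge at one end; the terminal node there is the unique short simple root (B_2), and {alpha_3, alpha_4, alpha_5, alpha_6, alpha_7, alpha_8, alpha_9} form a chain of 7 nodes with a double edge at one end; the terminal node there is the unique long simple root (C_7). A semisimple Lie algebra decomposes uniquely as the direct sum of simple ideals, one per connected component of its Dynkin diagram, so g ≅ B_2 ⊕ C_7 (dimension 10 + 105 = 115).

B2 + C7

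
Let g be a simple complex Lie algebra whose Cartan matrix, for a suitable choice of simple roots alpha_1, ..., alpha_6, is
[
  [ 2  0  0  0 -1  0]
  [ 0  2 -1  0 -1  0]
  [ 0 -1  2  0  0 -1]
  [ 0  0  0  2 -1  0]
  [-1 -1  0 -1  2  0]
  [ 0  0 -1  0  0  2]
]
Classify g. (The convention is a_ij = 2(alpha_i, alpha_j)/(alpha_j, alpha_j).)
D_6 (so(12))

The matrix has rank 6 with 2's on the diagonal. Reading the off-diagonal entries as Dynkin edges (a single edge where a_ij = a_ji = -1; a double or triple edge where a_ij * a_ji = 2 or 3), the diagram is a chain of 4 nodes with a fork of two nodes at one end (D_6). One simple-root ordering that puts it in standard form is (alpha_6, alpha_3, alpha_2, alpha_5, alpha_1, alpha_4). So the algebra is type D_6, i.e. so(12).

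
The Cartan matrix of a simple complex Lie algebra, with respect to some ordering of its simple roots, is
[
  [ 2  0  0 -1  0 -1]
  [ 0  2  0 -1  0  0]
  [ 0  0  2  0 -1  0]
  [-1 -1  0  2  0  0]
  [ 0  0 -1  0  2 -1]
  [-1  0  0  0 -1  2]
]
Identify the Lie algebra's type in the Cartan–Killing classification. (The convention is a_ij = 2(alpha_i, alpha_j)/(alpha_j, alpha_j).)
The matrix has rank 6 with 2's on the diagonal. Reading the off-diagonal entries as Dynkin edges (a single edge where a_ij = a_ji = -1; a double or triple edge where a_ij * a_ji = 2 or 3), the diagram is a chain of 6 nodes with single edges (A_6). One simple-root ordering that puts it in standard form is (alpha_3, alpha_5, alpha_6, alpha_1, alpha_4, alpha_2). So the algebra is type A_6, i.e. sl(7).

A_6 (sl(7))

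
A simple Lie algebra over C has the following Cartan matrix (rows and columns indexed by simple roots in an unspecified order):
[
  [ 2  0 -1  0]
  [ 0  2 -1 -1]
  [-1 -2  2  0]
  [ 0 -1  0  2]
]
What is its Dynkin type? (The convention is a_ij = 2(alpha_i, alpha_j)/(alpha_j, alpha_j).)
The matrix has rank 4 with 2's on the diagonal. Reading the off-diagonal entries as Dynkin edges (a single edge where a_ij = a_ji = -1; a double or triple edge where a_ij * a_ji = 2 or 3), the diagram is a chain of 4 nodes with a double edge between the middle two (F_4). One simple-root ordering that puts it in standard form is (alpha_1, alpha_3, alpha_2, alpha_4). So the algebra is type F_4.

type F_4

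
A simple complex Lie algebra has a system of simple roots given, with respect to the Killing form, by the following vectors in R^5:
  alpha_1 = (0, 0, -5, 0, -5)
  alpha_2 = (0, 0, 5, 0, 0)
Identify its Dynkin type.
Compute the Cartan integers a_ij = 2(alpha_i, alpha_j)/(alpha_j, alpha_j); the resulting 2x2 Cartan matrix is
[[2, -2], [-1, 2]].
The roots have two lengths (squared-length ratio 2:1); the short ones are alpha_{2}. The associated Dynkin diagram is a chain of 2 nodes with a double edge at one end; the terminal node there is the unique short simple root (B_2), so the type is B_2 (the algebra so(5)).

B_2 (so(5))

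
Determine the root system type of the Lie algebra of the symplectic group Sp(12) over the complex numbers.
This is sp(12), which has dimension 12(12+1)/2 = 78 and rank 12/2 = 6. In the classification of classical Lie algebras, the symplectic algebra sp(2n) has type C_n; here n = 6, so the Dynkin diagram is a chain of 6 nodes with a double edge at one end; the terminal node there is the unique long simple root (C_6). Hence the type is C_6.

type C_6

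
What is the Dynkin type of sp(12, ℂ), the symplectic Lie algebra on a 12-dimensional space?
This is sp(12), which has dimension 12(12+1)/2 = 78 and rank 12/2 = 6. In the classification of classical Lie algebras, the symplectic algebra sp(2n) has type C_n; here n = 6, so the Dynkin diagram is a chain of 6 nodes with a double edge at one end; the terminal node there is the unique long simple root (C_6). Hence the type is C_6.

C_6 (sp(12))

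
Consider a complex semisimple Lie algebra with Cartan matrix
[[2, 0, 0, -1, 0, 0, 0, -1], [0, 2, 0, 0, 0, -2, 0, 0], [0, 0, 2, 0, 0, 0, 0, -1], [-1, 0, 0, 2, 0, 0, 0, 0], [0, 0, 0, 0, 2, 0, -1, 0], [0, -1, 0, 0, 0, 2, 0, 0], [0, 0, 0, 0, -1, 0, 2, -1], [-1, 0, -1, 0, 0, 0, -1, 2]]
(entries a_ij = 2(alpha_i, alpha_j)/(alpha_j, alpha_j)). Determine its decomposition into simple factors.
The diagram associated to this matrix has two connected components: the simple roots {alpha_2, alpha_6} form a chain of 2 nodes with a double edge at one end; the terminal node there is the unique short simple root (B_2), and {alpha_1, alpha_3, alpha_4, alpha_5, alpha_7, alpha_8} form a chain of 5 nodes with one extra node attached to the third node from one end (E_6). A semisimple Lie algebra decomposes uniquely as the direct sum of simple ideals, one per connected component of its Dynkin diagram, so g ≅ B_2 ⊕ E_6 (dimension 10 + 78 = 88).

B_2 + E_6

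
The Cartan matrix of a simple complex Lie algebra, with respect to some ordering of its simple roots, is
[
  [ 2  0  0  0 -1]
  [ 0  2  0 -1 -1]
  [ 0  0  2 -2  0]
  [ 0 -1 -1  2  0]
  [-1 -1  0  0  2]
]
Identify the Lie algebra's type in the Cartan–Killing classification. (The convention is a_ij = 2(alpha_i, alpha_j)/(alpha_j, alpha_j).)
C5

The matrix has rank 5 with 2's on the diagonal. Reading the off-diagonal entries as Dynkin edges (a single edge where a_ij = a_ji = -1; a double or triple edge where a_ij * a_ji = 2 or 3), the diagram is a chain of 5 nodes with a double edge at one end; the terminal node there is the unique long simple root (C_5). One simple-root ordering that puts it in standard form is (alpha_1, alpha_5, alpha_2, alpha_4, alpha_3). So the algebra is type C_5, i.e. sp(10).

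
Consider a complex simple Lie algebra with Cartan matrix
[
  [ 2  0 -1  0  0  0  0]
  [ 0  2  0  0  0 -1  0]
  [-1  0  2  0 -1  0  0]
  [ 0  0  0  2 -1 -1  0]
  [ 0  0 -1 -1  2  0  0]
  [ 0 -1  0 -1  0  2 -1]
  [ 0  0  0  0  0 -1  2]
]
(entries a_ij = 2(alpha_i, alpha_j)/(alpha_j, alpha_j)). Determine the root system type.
D_7

The matrix has rank 7 with 2's on the diagonal. Reading the off-diagonal entries as Dynkin edges (a single edge where a_ij = a_ji = -1; a double or triple edge where a_ij * a_ji = 2 or 3), the diagram is a chain of 5 nodes with a fork of two nodes at one end (D_7). One simple-root ordering that puts it in standard form is (alpha_1, alpha_3, alpha_5, alpha_4, alpha_6, alpha_2, alpha_7). So the algebra is type D_7, i.e. so(14).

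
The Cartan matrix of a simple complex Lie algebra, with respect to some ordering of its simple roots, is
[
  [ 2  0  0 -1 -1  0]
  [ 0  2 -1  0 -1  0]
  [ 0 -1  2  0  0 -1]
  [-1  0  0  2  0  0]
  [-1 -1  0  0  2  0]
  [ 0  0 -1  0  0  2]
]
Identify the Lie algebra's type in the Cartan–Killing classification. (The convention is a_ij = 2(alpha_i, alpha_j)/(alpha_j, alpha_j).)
A_6

The matrix has rank 6 with 2's on the diagonal. Reading the off-diagonal entries as Dynkin edges (a single edge where a_ij = a_ji = -1; a double or triple edge where a_ij * a_ji = 2 or 3), the diagram is a chain of 6 nodes with single edges (A_6). One simple-root ordering that puts it in standard form is (alpha_4, alpha_1, alpha_5, alpha_2, alpha_3, alpha_6). So the algebra is type A_6, i.e. sl(7).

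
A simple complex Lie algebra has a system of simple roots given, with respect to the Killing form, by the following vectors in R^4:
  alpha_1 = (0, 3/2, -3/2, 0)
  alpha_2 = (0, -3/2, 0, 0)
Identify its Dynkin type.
Compute the Cartan integers a_ij = 2(alpha_i, alpha_j)/(alpha_j, alpha_j); the resulting 2x2 Cartan matrix is
[[2, -2], [-1, 2]].
The roots have two lengths (squared-length ratio 2:1); the short ones are alpha_{2}. The associated Dynkin diagram is a chain of 2 nodes with a double edge at one end; the terminal node there is the unique short simple root (B_2), so the type is B_2 (the algebra so(5)).

B_2 (so(5))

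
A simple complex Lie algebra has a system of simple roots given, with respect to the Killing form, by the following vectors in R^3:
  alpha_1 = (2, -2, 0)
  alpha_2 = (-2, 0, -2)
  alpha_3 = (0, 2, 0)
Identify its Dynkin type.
type B_3

Compute the Cartan integers a_ij = 2(alpha_i, alpha_j)/(alpha_j, alpha_j); the resulting 3x3 Cartan matrix is
[[2, -1, -2], [-1, 2, 0], [-1, 0, 2]].
The roots have two lengths (squared-length ratio 2:1); the short ones are alpha_{3}. The associated Dynkin diagram is a chain of 3 nodes with a double edge at one end; the terminal node there is the unique short simple root (B_3), so the type is B_3 (the algebra so(7)).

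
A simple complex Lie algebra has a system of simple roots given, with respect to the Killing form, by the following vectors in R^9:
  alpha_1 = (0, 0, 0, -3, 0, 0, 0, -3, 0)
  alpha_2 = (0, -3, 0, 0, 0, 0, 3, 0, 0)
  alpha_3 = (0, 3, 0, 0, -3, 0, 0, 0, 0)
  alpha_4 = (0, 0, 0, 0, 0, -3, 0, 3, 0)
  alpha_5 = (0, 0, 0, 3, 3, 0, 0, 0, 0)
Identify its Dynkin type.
A_5

Compute the Cartan integers a_ij = 2(alpha_i, alpha_j)/(alpha_j, alpha_j); the resulting 5x5 Cartan matrix is
[[2, 0, 0, -1, -1], [0, 2, -1, 0, 0], [0, -1, 2, 0, -1], [-1, 0, 0, 2, 0], [-1, 0, -1, 0, 2]].
All simple roots have the same length, so the diagram is simply laced. The associated Dynkin diagram is a chain of 5 nodes with single edges (A_5), so the type is A_5 (the algebra sl(6)).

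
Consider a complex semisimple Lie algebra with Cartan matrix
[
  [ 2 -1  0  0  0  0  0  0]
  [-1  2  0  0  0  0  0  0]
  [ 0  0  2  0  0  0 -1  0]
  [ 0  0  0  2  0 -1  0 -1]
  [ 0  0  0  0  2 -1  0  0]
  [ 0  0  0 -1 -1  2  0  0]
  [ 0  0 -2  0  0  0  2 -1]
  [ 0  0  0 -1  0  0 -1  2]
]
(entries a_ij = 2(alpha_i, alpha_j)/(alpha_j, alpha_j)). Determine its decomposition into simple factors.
The diagram associated to this matrix has two connected components: the simple roots {alpha_1, alpha_2} form a chain of 2 nodes with single edges (A_2), and {alpha_3, alpha_4, alpha_5, alpha_6, alpha_7, alpha_8} form a chain of 6 nodes with a double edge at one end; the terminal node there is the unique short simple root (B_6). A semisimple Lie algebra decomposes uniquely as the direct sum of simple ideals, one per connected component of its Dynkin diagram, so g ≅ A_2 ⊕ B_6 (dimension 8 + 78 = 86).

type A_2 + type B_6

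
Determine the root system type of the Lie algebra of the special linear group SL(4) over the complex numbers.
A_3 (sl(4))

This is sl(4), which has dimension 4^2 - 1 = 15 and rank 4 - 1 = 3 (a Cartan subalgebra is the diagonal traceless matrices). In the classification of classical Lie algebras, the special linear algebra sl(n+1) has type A_n; here n = 3, so the Dynkin diagram is a chain of 3 nodes with single edges (A_3). Hence the type is A_3.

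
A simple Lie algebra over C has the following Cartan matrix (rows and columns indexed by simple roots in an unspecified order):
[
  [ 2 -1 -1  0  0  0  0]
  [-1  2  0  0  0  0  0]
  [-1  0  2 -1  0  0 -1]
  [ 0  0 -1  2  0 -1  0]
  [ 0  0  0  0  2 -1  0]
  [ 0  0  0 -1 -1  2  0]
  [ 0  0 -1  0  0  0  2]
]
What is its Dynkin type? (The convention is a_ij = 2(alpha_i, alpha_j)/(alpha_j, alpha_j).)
E7

The matrix has rank 7 with 2's on the diagonal. Reading the off-diagonal entries as Dynkin edges (a single edge where a_ij = a_ji = -1; a double or triple edge where a_ij * a_ji = 2 or 3), the diagram is a chain of 6 nodes with one extra node attached to the third node from one end (E_7). One simple-root ordering that puts it in standard form is (alpha_2, alpha_7, alpha_1, alpha_3, alpha_4, alpha_6, alpha_5). So the algebra is type E_7.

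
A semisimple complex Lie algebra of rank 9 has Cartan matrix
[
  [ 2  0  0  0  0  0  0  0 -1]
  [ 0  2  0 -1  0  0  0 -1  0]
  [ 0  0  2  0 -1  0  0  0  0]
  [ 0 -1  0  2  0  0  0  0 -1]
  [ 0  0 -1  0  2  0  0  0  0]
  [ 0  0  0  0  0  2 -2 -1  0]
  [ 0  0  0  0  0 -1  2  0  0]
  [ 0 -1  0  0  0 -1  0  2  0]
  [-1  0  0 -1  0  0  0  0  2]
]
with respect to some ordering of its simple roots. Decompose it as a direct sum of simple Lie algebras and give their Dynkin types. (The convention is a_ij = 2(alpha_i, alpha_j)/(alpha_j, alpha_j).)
The diagram associated to this matrix has two connected components: the simple roots {alpha_3, alpha_5} form a chain of 2 nodes with single edges (A_2), and {alpha_1, alpha_2, alpha_4, alpha_6, alpha_7, alpha_8, alpha_9} form a chain of 7 nodes with a double edge at one end; the terminal node there is the unique short simple root (B_7). A semisimple Lie algebra decomposes uniquely as the direct sum of simple ideals, one per connected component of its Dynkin diagram, so g ≅ A_2 ⊕ B_7 (dimension 8 + 105 = 113).

A_2 ⊕ B_7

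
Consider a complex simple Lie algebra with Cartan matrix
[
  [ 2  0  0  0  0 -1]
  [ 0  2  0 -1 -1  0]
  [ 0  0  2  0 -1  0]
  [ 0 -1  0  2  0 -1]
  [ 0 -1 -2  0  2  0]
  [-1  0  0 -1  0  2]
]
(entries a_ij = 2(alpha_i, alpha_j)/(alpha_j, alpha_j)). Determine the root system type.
The matrix has rank 6 with 2's on the diagonal. Reading the off-diagonal entries as Dynkin edges (a single edge where a_ij = a_ji = -1; a double or triple edge where a_ij * a_ji = 2 or 3), the diagram is a chain of 6 nodes with a double edge at one end; the terminal node there is the unique short simple root (B_6). One simple-root ordering that puts it in standard form is (alpha_1, alpha_6, alpha_4, alpha_2, alpha_5, alpha_3). So the algebra is type B_6, i.e. so(13).

B6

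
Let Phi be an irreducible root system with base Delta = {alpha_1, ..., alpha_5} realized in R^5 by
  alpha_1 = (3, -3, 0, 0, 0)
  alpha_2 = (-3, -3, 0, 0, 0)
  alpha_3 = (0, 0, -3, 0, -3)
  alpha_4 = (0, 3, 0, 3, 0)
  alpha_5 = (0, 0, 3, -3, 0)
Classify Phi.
Compute the Cartan integers a_ij = 2(alpha_i, alpha_j)/(alpha_j, alpha_j); the resulting 5x5 Cartan matrix is
[[2, 0, 0, -1, 0], [0, 2, 0, -1, 0], [0, 0, 2, 0, -1], [-1, -1, 0, 2, -1], [0, 0, -1, -1, 2]].
All simple roots have the same length, so the diagram is simply laced. The associated Dynkin diagram is a chain of 3 nodes with a fork of two nodes at one end (D_5), so the type is D_5 (the algebra so(10)).

D_5 (so(10))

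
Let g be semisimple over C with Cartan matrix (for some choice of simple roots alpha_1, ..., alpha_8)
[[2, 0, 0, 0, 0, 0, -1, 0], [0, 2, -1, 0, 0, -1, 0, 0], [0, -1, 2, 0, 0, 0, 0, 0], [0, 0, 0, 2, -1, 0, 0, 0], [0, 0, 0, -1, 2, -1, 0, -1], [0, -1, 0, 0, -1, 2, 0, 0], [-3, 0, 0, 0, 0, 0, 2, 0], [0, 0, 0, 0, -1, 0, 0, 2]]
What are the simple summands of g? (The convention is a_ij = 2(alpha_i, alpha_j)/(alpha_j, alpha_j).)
D_6 + G_2

The diagram associated to this matrix has two connected components: the simple roots {alpha_2, alpha_3, alpha_4, alpha_5, alpha_6, alpha_8} form a chain of 4 nodes with a fork of two nodes at one end (D_6), and {alpha_1, alpha_7} form two nodes joined by a triple edge (G_2). A semisimple Lie algebra decomposes uniquely as the direct sum of simple ideals, one per connected component of its Dynkin diagram, so g ≅ D_6 ⊕ G_2 (dimension 66 + 14 = 80).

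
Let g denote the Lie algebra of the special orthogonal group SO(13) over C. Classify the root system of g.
B_6

This is so(13) with 13 odd, which has dimension 13(13-1)/2 = 78 and rank (13-1)/2 = 6. In the classification of classical Lie algebras, the orthogonal algebra so(2n+1) in an odd number of variables has type B_n; here n = 6, so the Dynkin diagram is a chain of 6 nodes with a double edge at one end; the terminal node there is the unique short simple root (B_6). Hence the type is B_6.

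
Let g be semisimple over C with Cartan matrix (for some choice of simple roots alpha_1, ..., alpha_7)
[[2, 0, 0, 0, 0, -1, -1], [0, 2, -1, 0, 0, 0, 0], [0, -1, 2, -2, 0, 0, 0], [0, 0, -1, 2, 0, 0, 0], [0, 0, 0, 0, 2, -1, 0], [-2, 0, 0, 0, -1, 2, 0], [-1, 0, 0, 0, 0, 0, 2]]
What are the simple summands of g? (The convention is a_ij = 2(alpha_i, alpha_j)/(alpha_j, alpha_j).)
B_3 (so(7)) + F_4

The diagram associated to this matrix has two connected components: the simple roots {alpha_2, alpha_3, alpha_4} form a chain of 3 nodes with a double edge at one end; the terminal node there is the unique short simple root (B_3), and {alpha_1, alpha_5, alpha_6, alpha_7} form a chain of 4 nodes with a double edge between the middle two (F_4). A semisimple Lie algebra decomposes uniquely as the direct sum of simple ideals, one per connected component of its Dynkin diagram, so g ≅ B_3 ⊕ F_4 (dimension 21 + 52 = 73).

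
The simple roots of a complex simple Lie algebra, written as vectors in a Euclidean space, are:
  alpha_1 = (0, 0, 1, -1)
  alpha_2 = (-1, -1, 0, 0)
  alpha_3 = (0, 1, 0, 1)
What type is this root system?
Compute the Cartan integers a_ij = 2(alpha_i, alpha_j)/(alpha_j, alpha_j); the resulting 3x3 Cartan matrix is
[[2, 0, -1], [0, 2, -1], [-1, -1, 2]].
All simple roots have the same length, so the diagram is simply laced. The associated Dynkin diagram is a chain of 3 nodes with single edges (A_3), so the type is A_3 (the algebra sl(4)).

A_3 (sl(4))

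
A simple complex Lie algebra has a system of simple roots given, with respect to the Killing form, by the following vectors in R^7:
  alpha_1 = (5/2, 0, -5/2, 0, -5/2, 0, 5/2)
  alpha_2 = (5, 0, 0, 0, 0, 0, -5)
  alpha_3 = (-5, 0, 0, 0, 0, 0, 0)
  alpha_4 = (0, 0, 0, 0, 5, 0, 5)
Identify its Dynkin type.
Compute the Cartan integers a_ij = 2(alpha_i, alpha_j)/(alpha_j, alpha_j); the resulting 4x4 Cartan matrix is
[[2, 0, -1, 0], [0, 2, -2, -1], [-1, -1, 2, 0], [0, -1, 0, 2]].
The roots have two lengths (squared-length ratio 2:1); the short ones are alpha_{1,3}. The associated Dynkin diagram is a chain of 4 nodes with a double edge between the middle two (F_4), so the type is F_4.

type F_4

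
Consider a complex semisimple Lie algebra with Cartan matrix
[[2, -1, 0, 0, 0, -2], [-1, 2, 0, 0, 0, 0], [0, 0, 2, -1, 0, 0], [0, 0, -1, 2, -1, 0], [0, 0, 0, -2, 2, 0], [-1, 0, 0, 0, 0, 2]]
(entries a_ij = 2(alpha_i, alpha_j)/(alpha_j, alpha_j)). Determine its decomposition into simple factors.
B_3 + C_3

The diagram associated to this matrix has two connected components: the simple roots {alpha_1, alpha_2, alpha_6} form a chain of 3 nodes with a double edge at one end; the terminal node there is the unique short simple root (B_3), and {alpha_3, alpha_4, alpha_5} form a chain of 3 nodes with a double edge at one end; the terminal node there is the unique long simple root (C_3). A semisimple Lie algebra decomposes uniquely as the direct sum of simple ideals, one per connected component of its Dynkin diagram, so g ≅ B_3 ⊕ C_3 (dimension 21 + 21 = 42).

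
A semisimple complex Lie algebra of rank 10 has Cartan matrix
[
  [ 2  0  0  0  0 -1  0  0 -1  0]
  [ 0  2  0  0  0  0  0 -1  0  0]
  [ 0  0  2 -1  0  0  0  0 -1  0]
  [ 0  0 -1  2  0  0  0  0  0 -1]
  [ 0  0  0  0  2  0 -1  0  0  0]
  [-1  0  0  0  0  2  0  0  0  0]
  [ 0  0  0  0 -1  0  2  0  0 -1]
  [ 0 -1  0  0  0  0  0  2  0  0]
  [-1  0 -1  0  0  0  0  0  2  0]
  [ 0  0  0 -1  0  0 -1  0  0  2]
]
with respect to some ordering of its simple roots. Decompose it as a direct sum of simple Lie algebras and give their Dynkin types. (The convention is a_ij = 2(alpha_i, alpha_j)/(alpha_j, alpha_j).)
The diagram associated to this matrix has two connected components: the simple roots {alpha_2, alpha_8} form a chain of 2 nodes with single edges (A_2), and {alpha_1, alpha_3, alpha_4, alpha_5, alpha_6, alpha_7, alpha_9, alpha_10} form a chain of 8 nodes with single edges (A_8). A semisimple Lie algebra decomposes uniquely as the direct sum of simple ideals, one per connected component of its Dynkin diagram, so g ≅ A_2 ⊕ A_8 (dimension 8 + 80 = 88).

A2 ⊕ A8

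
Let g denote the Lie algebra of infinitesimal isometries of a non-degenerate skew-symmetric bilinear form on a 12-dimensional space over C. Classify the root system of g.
type C_6

This is sp(12), which has dimension 12(12+1)/2 = 78 and rank 12/2 = 6. In the classification of classical Lie algebras, the symplectic algebra sp(2n) has type C_n; here n = 6, so the Dynkin diagram is a chain of 6 nodes with a double edge at one end; the terminal node there is the unique long simple root (C_6). Hence the type is C_6.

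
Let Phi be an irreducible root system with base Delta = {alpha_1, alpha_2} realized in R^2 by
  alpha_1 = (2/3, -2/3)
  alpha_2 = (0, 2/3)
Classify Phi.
type B_2

Compute the Cartan integers a_ij = 2(alpha_i, alpha_j)/(alpha_j, alpha_j); the resulting 2x2 Cartan matrix is
[[2, -2], [-1, 2]].
The roots have two lengths (squared-length ratio 2:1); the short ones are alpha_{2}. The associated Dynkin diagram is a chain of 2 nodes with a double edge at one end; the terminal node there is the unique short simple root (B_2), so the type is B_2 (the algebra so(5)).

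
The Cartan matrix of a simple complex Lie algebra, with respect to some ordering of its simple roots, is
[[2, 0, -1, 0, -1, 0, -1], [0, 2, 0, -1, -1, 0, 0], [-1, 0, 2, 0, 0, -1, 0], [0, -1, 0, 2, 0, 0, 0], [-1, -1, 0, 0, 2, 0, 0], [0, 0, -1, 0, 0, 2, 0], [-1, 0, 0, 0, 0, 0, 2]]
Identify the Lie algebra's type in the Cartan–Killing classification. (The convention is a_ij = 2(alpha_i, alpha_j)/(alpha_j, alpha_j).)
E_7

The matrix has rank 7 with 2's on the diagonal. Reading the off-diagonal entries as Dynkin edges (a single edge where a_ij = a_ji = -1; a double or triple edge where a_ij * a_ji = 2 or 3), the diagram is a chain of 6 nodes with one extra node attached to the third node from one end (E_7). One simple-root ordering that puts it in standard form is (alpha_6, alpha_7, alpha_3, alpha_1, alpha_5, alpha_2, alpha_4). So the algebra is type E_7.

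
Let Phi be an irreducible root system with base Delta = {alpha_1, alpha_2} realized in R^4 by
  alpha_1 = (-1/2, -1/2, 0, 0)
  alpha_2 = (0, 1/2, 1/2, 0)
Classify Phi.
A2

Compute the Cartan integers a_ij = 2(alpha_i, alpha_j)/(alpha_j, alpha_j); the resulting 2x2 Cartan matrix is
[[2, -1], [-1, 2]].
All simple roots have the same length, so the diagram is simply laced. The associated Dynkin diagram is a chain of 2 nodes with single edges (A_2), so the type is A_2 (the algebra sl(3)).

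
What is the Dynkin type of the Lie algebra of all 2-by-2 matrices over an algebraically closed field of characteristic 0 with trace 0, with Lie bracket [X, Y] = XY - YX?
A1

This is sl(2), which has dimension 2^2 - 1 = 3 and rank 2 - 1 = 1 (a Cartan subalgebra is the diagonal traceless matrices). In the classification of classical Lie algebras, the special linear algebra sl(n+1) has type A_n; here n = 1, so the Dynkin diagram is a chain of 1 nodes with single edges (A_1). Hence the type is A_1.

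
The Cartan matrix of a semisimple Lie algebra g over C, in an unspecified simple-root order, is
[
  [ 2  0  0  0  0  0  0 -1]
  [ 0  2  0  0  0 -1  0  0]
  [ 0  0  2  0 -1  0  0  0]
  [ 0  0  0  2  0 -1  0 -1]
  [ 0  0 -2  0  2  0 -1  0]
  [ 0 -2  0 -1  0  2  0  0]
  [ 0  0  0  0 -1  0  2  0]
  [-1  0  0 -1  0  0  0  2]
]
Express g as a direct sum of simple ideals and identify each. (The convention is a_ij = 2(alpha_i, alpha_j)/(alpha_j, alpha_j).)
The diagram associated to this matrix has two connected components: the simple roots {alpha_3, alpha_5, alpha_7} form a chain of 3 nodes with a double edge at one end; the terminal node there is the unique short simple root (B_3), and {alpha_1, alpha_2, alpha_4, alpha_6, alpha_8} form a chain of 5 nodes with a double edge at one end; the terminal node there is the unique short simple root (B_5). A semisimple Lie algebra decomposes uniquely as the direct sum of simple ideals, one per connected component of its Dynkin diagram, so g ≅ B_3 ⊕ B_5 (dimension 21 + 55 = 76).

B3 + B5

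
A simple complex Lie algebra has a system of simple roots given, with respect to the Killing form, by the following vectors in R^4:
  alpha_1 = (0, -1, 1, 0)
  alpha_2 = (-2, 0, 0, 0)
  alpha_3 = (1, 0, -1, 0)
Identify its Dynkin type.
type C_3

Compute the Cartan integers a_ij = 2(alpha_i, alpha_j)/(alpha_j, alpha_j); the resulting 3x3 Cartan matrix is
[[2, 0, -1], [0, 2, -2], [-1, -1, 2]].
The roots have two lengths (squared-length ratio 2:1); the short ones are alpha_{1,3}. The associated Dynkin diagram is a chain of 3 nodes with a double edge at one end; the terminal node there is the unique long simple root (C_3), so the type is C_3 (the algebra sp(6)).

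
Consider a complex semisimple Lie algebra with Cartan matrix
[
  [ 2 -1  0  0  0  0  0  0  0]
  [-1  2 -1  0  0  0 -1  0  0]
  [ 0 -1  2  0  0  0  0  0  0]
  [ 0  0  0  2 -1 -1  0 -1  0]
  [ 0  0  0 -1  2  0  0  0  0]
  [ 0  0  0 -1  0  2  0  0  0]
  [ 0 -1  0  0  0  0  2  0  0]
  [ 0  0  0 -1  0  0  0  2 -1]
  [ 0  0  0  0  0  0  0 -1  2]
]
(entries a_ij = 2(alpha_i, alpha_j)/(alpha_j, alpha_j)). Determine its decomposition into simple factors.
The diagram associated to this matrix has two connected components: the simple roots {alpha_1, alpha_2, alpha_3, alpha_7} form a chain of 2 nodes with a fork of two nodes at one end (D_4), and {alpha_4, alpha_5, alpha_6, alpha_8, alpha_9} form a chain of 3 nodes with a fork of two nodes at one end (D_5). A semisimple Lie algebra decomposes uniquely as the direct sum of simple ideals, one per connected component of its Dynkin diagram, so g ≅ D_4 ⊕ D_5 (dimension 28 + 45 = 73).

D4 ⊕ D5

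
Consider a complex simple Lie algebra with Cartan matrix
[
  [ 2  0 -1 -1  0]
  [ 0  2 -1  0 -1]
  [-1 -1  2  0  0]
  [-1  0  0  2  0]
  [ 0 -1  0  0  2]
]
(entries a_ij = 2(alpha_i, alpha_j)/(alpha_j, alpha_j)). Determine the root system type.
A5

The matrix has rank 5 with 2's on the diagonal. Reading the off-diagonal entries as Dynkin edges (a single edge where a_ij = a_ji = -1; a double or triple edge where a_ij * a_ji = 2 or 3), the diagram is a chain of 5 nodes with single edges (A_5). One simple-root ordering that puts it in standard form is (alpha_4, alpha_1, alpha_3, alpha_2, alpha_5). So the algebra is type A_5, i.e. sl(6).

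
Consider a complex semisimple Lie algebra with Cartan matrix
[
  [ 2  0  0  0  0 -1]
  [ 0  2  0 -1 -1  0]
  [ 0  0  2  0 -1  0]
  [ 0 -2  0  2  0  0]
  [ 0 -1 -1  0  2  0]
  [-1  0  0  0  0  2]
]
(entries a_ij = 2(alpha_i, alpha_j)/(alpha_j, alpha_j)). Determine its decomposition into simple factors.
A_2 (sl(3)) ⊕ C_4 (sp(8))

The diagram associated to this matrix has two connected components: the simple roots {alpha_1, alpha_6} form a chain of 2 nodes with single edges (A_2), and {alpha_2, alpha_3, alpha_4, alpha_5} form a chain of 4 nodes with a double edge at one end; the terminal node there is the unique long simple root (C_4). A semisimple Lie algebra decomposes uniquely as the direct sum of simple ideals, one per connected component of its Dynkin diagram, so g ≅ A_2 ⊕ C_4 (dimension 8 + 36 = 44).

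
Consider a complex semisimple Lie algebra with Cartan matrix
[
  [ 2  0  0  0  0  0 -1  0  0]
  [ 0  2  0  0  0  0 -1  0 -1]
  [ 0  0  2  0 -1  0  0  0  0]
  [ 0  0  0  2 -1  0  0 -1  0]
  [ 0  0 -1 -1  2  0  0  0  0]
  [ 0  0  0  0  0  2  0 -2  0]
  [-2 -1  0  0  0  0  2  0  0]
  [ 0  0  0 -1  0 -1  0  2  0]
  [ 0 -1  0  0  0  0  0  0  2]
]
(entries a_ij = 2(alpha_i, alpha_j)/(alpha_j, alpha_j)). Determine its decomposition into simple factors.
The diagram associated to this matrix has two connected components: the simple roots {alpha_1, alpha_2, alpha_7, alpha_9} form a chain of 4 nodes with a double edge at one end; the terminal node there is the unique short simple root (B_4), and {alpha_3, alpha_4, alpha_5, alpha_6, alpha_8} form a chain of 5 nodes with a double edge at one end; the terminal node there is the unique long simple root (C_5). A semisimple Lie algebra decomposes uniquely as the direct sum of simple ideals, one per connected component of its Dynkin diagram, so g ≅ B_4 ⊕ C_5 (dimension 36 + 55 = 91).

type B_4 ⊕ type C_5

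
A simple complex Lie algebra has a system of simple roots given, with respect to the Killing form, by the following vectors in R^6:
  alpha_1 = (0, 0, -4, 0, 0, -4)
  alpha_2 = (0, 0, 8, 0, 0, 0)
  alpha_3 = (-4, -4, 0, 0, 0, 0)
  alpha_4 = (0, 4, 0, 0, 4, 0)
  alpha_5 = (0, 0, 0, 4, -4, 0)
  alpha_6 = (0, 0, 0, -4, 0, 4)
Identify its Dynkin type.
Compute the Cartan integers a_ij = 2(alpha_i, alpha_j)/(alpha_j, alpha_j); the resulting 6x6 Cartan matrix is
[[2, -1, 0, 0, 0, -1], [-2, 2, 0, 0, 0, 0], [0, 0, 2, -1, 0, 0], [0, 0, -1, 2, -1, 0], [0, 0, 0, -1, 2, -1], [-1, 0, 0, 0, -1, 2]].
The roots have two lengths (squared-length ratio 2:1); the short ones are alpha_{1,3,4,5,6}. The associated Dynkin diagram is a chain of 6 nodes with a double edge at one end; the terminal node there is the unique long simple root (C_6), so the type is C_6 (the algebra sp(12)).

C_6 (sp(12))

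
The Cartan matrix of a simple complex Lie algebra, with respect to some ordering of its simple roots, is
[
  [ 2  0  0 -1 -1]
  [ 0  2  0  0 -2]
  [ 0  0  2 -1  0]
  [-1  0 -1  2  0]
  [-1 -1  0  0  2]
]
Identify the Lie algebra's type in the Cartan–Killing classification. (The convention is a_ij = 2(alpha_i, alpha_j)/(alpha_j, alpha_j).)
C_5 (sp(10))

The matrix has rank 5 with 2's on the diagonal. Reading the off-diagonal entries as Dynkin edges (a single edge where a_ij = a_ji = -1; a double or triple edge where a_ij * a_ji = 2 or 3), the diagram is a chain of 5 nodes with a double edge at one end; the terminal node there is the unique long simple root (C_5). One simple-root ordering that puts it in standard form is (alpha_3, alpha_4, alpha_1, alpha_5, alpha_2). So the algebra is type C_5, i.e. sp(10).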